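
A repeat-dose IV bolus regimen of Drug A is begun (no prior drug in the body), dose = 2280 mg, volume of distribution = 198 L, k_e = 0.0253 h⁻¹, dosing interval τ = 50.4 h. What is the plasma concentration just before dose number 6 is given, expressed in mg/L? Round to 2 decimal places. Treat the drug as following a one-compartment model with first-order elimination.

C₀ per dose = Dose / Vd = 2280 / 198 = 11.52 mg/L
Fraction remaining after one interval: r = e^(−kτ) = e^(−0.02530 × 50.4) = 0.2794
Before dose 6, 5 doses have been given (aged 1τ, 2τ, 3τ, 4τ, 5τ).
C_trough = C₀ × (r + r² + … + r^5) = C₀ × r(1−r^5)/(1−r)
        = 11.52 × 0.2794 × (1 − 0.001703) / (1 − 0.2794) = 4.459 mg/L

4.46 mg/L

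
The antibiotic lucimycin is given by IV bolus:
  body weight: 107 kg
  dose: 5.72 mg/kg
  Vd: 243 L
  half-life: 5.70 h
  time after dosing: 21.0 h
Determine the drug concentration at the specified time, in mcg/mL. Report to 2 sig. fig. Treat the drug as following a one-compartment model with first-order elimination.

Total dose = 5.72 × 107 = 612.0 mg
C₀ = Dose / Vd = 612.0 / 243 = 2.519 mg/L
k = ln2 / t½ = 0.693147 / 5.70 = 0.1216 h⁻¹
C = C₀ · e^(−k·t) = 2.519 × e^(−0.1216 × 21.0)
  = 2.519 × 0.07780 = 0.1960 mg/L
(0.1960 mg/L = 0.1960 mcg/mL)

0.20 mcg/mL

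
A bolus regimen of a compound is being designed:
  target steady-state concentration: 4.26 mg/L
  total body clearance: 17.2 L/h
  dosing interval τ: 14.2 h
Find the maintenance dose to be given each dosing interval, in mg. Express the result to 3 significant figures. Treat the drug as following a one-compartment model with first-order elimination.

1040 mg

At steady state, Dose/τ = Css × CL.
Dose = Css × CL × τ = 4.26 × 17.20 × 14.2 = 1040 mg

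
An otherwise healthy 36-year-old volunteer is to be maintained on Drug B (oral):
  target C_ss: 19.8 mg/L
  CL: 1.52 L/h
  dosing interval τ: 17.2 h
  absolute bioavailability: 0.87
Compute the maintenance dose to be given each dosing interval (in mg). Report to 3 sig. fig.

At steady state, F × (Dose/τ) = Css × CL.
Dose = Css × CL × τ / F = 19.8 × 1.520 × 17.2 / 0.87 = 595.0 mg

595 mg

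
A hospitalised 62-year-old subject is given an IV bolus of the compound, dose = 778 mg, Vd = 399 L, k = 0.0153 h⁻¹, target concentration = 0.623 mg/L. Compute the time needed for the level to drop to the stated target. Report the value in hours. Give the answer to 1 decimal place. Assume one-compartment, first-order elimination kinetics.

74.6 h

C₀ = Dose / Vd = 778.0 / 399 = 1.950 mg/L
t = ln(C₀ / C) / k = ln(1.950 / 0.623) / 0.01530
  = ln(3.130) / 0.01530 = 1.141 / 0.01530 = 74.58 h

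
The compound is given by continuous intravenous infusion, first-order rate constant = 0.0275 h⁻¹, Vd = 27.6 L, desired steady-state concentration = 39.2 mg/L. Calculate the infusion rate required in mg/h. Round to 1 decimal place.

CL = k × Vd = 0.02750 × 27.6 = 0.7590 L/h
At steady state, infusion rate R₀ = Css × CL = 39.2 × 0.7590 = 29.75 mg/h

29.8 mg/h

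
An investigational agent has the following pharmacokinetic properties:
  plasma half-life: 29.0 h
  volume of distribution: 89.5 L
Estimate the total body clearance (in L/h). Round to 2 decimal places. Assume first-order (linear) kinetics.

2.14 L/h

k = ln2 / t½ = 0.693147 / 29.0 = 0.02390 h⁻¹
CL = k × Vd = 0.02390 × 89.5 = 2.139 L/h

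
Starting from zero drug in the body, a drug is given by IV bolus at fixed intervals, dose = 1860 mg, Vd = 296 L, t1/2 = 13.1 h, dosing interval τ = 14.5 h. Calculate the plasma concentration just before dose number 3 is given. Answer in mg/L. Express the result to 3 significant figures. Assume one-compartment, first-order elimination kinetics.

C₀ per dose = Dose / Vd = 1860 / 296 = 6.284 mg/L
k = ln2 / t½ = 0.693147 / 13.1 = 0.05291 h⁻¹
Fraction remaining after one interval: r = e^(−kτ) = e^(−0.05291 × 14.5) = 0.4643
Before dose 3, 2 doses have been given (aged 1τ, 2τ).
C_trough = C₀ × (r + r²) = 6.284 × (0.4643 + 0.2156) = 4.272 mg/L

4.27 mg/L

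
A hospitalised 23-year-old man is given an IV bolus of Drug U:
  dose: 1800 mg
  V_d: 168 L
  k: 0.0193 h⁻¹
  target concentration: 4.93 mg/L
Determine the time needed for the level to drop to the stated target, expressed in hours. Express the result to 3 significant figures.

40.2 h

C₀ = Dose / Vd = 1800 / 168 = 10.71 mg/L
t = ln(C₀ / C) / k = ln(10.71 / 4.93) / 0.01930
  = ln(2.172) / 0.01930 = 0.7756 / 0.01930 = 40.19 h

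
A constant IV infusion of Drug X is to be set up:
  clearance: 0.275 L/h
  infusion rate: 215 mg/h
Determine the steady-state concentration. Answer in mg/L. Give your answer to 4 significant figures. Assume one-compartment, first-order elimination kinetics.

781.8 mg/L

At steady state Css = R₀ / CL = 215 / 0.2750 = 781.8 mg/L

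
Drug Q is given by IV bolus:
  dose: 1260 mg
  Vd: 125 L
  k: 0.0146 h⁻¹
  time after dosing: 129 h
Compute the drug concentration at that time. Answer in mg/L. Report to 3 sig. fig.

C₀ = Dose / Vd = 1260 / 125 = 10.08 mg/L
C = C₀ · e^(−k·t) = 10.08 × e^(−0.01460 × 129)
  = 10.08 × 0.1521 = 1.533 mg/L

1.53 mg/L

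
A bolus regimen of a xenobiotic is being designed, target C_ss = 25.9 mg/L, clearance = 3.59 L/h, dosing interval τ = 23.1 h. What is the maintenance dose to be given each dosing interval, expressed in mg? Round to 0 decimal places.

At steady state, Dose/τ = Css × CL.
Dose = Css × CL × τ = 25.9 × 3.590 × 23.1 = 2148 mg

2148 mg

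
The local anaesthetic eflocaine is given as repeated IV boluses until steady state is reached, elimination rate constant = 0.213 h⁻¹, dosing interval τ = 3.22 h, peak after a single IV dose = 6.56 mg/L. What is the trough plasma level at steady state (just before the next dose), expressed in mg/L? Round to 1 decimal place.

6.7 mg/L

e^(−kτ) = e^(−0.2130 × 3.22) = 0.5037
Accumulation ratio R = 1 / (1 − e^(−kτ)) = 1 / (1 − 0.5037) = 2.015
Steady-state trough = C₀ × R × e^(−kτ) = 6.56 × 2.015 × 0.5037 = 6.658 mg/L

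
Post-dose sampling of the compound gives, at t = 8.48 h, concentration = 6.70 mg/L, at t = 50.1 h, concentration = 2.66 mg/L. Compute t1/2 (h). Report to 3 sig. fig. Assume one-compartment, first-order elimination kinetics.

k = ln(C₁/C₂) / (t₂ − t₁) = ln(6.70/2.66) / (50.1 − 8.48)
  = 0.9238 / 41.62 = 0.02220 h⁻¹
t½ = ln2 / k = 0.693147 / 0.02220 = 31.22 h

31.2 h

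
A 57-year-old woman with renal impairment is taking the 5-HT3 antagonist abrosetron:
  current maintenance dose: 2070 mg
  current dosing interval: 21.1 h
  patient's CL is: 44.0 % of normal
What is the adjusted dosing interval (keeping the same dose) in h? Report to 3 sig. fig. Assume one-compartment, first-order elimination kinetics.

To keep the same average steady-state level, dosing rate must scale with clearance.
CL ratio = 44.0 / 100 = 0.4400
New interval (same dose) = 21.1 / 0.4400 = 47.95 h

48.0 h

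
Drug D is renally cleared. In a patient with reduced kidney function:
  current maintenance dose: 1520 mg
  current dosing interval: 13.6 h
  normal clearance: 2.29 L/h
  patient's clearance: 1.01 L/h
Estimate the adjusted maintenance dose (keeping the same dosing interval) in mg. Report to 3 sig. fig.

To keep the same average steady-state level, dosing rate must scale with clearance.
CL ratio = 1.01 / 2.29 = 0.4410
New dose (same interval) = 1520 × 0.4410 = 670.3 mg

670 mg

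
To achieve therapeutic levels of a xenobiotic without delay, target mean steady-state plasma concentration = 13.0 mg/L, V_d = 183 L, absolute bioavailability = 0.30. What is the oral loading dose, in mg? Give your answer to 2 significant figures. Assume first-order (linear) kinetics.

7900 mg

LD = Css × Vd / F = 13.0 × 183 / 0.30 = 7930 mg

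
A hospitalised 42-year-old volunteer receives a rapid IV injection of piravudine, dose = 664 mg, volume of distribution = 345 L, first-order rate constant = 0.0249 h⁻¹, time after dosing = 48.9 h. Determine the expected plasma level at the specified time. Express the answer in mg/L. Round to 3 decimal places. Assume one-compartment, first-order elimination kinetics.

C₀ = Dose / Vd = 664.0 / 345 = 1.925 mg/L
C = C₀ · e^(−k·t) = 1.925 × e^(−0.02490 × 48.9)
  = 1.925 × 0.2959 = 0.5696 mg/L

0.570 mg/L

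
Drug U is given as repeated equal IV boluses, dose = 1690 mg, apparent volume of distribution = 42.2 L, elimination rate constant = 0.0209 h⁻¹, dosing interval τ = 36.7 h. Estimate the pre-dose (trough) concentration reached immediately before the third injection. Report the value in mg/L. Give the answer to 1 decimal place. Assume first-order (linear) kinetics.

27.2 mg/L

C₀ per dose = Dose / Vd = 1690 / 42.2 = 40.05 mg/L
Fraction remaining after one interval: r = e^(−kτ) = e^(−0.02090 × 36.7) = 0.4644
Before dose 3, 2 doses have been given (aged 1τ, 2τ).
C_trough = C₀ × (r + r²) = 40.05 × (0.4644 + 0.2157) = 27.24 mg/L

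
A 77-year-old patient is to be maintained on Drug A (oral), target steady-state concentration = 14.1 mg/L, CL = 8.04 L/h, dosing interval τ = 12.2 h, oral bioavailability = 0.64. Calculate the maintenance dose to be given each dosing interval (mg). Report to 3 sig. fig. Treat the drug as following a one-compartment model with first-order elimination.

2160 mg

At steady state, F × (Dose/τ) = Css × CL.
Dose = Css × CL × τ / F = 14.1 × 8.040 × 12.2 / 0.64 = 2161 mg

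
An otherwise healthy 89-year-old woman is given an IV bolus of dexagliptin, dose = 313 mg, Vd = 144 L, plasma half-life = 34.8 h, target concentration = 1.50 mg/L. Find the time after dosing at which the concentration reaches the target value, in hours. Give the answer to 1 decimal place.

18.6 h

C₀ = Dose / Vd = 313.0 / 144 = 2.174 mg/L
k = ln2 / t½ = 0.693147 / 34.8 = 0.01992 h⁻¹
t = ln(C₀ / C) / k = ln(2.174 / 1.50) / 0.01992
  = ln(1.449) / 0.01992 = 0.3709 / 0.01992 = 18.62 h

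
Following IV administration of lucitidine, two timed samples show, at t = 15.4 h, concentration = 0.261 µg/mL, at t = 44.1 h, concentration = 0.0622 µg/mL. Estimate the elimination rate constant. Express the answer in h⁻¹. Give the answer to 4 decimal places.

k = ln(C₁/C₂) / (t₂ − t₁) = ln(0.261/0.0622) / (44.1 − 15.4)
  = 1.434 / 28.70 = 0.04997 h⁻¹

0.0500 h⁻¹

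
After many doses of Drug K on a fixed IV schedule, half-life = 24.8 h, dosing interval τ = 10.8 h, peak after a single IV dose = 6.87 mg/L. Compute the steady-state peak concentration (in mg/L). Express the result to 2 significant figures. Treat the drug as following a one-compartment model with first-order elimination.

26 mg/L

k = ln2 / t½ = 0.693147 / 24.8 = 0.02795 h⁻¹
e^(−kτ) = e^(−0.02795 × 10.8) = 0.7394
Accumulation ratio R = 1 / (1 − e^(−kτ)) = 1 / (1 − 0.7394) = 3.837
Steady-state peak = C₀ × R = 6.87 × 3.837 = 26.36 mg/L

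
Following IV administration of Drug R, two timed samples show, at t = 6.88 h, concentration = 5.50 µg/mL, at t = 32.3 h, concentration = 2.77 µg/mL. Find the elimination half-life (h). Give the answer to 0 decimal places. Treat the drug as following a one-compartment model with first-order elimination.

k = ln(C₁/C₂) / (t₂ − t₁) = ln(5.50/2.77) / (32.3 − 6.88)
  = 0.6859 / 25.42 = 0.02698 h⁻¹
t½ = ln2 / k = 0.693147 / 0.02698 = 25.69 h

26 h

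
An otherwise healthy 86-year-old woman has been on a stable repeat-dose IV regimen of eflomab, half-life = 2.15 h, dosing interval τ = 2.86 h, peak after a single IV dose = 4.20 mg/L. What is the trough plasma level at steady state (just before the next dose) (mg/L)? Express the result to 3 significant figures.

2.77 mg/L

k = ln2 / t½ = 0.693147 / 2.15 = 0.3224 h⁻¹
e^(−kτ) = e^(−0.3224 × 2.86) = 0.3977
Accumulation ratio R = 1 / (1 − e^(−kτ)) = 1 / (1 − 0.3977) = 1.660
Steady-state trough = C₀ × R × e^(−kτ) = 4.20 × 1.660 × 0.3977 = 2.773 mg/L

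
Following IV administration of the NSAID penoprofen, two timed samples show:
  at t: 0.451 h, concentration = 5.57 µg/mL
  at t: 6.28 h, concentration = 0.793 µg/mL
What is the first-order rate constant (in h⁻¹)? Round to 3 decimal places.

0.334 h⁻¹

k = ln(C₁/C₂) / (t₂ − t₁) = ln(5.57/0.793) / (6.28 − 0.451)
  = 1.949 / 5.829 = 0.3344 h⁻¹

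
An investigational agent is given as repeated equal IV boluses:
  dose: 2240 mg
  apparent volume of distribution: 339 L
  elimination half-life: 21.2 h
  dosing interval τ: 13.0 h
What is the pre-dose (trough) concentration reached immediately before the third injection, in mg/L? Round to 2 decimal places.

7.14 mg/L

C₀ per dose = Dose / Vd = 2240 / 339 = 6.608 mg/L
k = ln2 / t½ = 0.693147 / 21.2 = 0.03270 h⁻¹
Fraction remaining after one interval: r = e^(−kτ) = e^(−0.03270 × 13.0) = 0.6537
Before dose 3, 2 doses have been given (aged 1τ, 2τ).
C_trough = C₀ × (r + r²) = 6.608 × (0.6537 + 0.4273) = 7.143 mg/L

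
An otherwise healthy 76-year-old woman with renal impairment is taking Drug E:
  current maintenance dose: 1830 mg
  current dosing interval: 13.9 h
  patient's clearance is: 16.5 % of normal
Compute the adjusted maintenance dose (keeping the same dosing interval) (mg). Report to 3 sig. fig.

302 mg

To keep the same average steady-state level, dosing rate must scale with clearance.
CL ratio = 16.5 / 100 = 0.1650
New dose (same interval) = 1830 × 0.1650 = 302.0 mg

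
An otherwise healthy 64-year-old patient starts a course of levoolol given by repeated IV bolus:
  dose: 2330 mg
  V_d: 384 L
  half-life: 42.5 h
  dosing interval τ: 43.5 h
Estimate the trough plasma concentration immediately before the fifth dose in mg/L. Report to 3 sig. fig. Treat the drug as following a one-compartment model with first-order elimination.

5.53 mg/L

C₀ per dose = Dose / Vd = 2330 / 384 = 6.068 mg/L
k = ln2 / t½ = 0.693147 / 42.5 = 0.01631 h⁻¹
Fraction remaining after one interval: r = e^(−kτ) = e^(−0.01631 × 43.5) = 0.4919
Before dose 5, 4 doses have been given (aged 1τ, 2τ, 3τ, 4τ).
C_trough = C₀ × (r + r² + … + r^4) = C₀ × r(1−r^4)/(1−r)
        = 6.068 × 0.4919 × (1 − 0.05855) / (1 − 0.4919) = 5.531 mg/L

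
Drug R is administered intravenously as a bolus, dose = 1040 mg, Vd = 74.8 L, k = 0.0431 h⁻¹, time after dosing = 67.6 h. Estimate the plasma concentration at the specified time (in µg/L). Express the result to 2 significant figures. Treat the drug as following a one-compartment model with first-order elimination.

C₀ = Dose / Vd = 1040 / 74.8 = 13.90 mg/L
C = C₀ · e^(−k·t) = 13.90 × e^(−0.04310 × 67.6)
  = 13.90 × 0.05428 = 0.7545 mg/L
Convert: 0.7545 mg/L × 1000 = 754.5 µg/L

750 µg/L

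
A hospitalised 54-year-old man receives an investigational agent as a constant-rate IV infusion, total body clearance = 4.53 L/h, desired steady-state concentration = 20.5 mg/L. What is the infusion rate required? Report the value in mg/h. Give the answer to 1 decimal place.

92.9 mg/h

At steady state, infusion rate R₀ = Css × CL = 20.5 × 4.530 = 92.87 mg/h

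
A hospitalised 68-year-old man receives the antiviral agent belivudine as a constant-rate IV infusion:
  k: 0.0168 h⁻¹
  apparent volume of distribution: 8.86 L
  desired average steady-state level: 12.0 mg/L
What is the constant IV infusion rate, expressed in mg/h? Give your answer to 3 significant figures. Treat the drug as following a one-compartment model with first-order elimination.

1.79 mg/h

CL = k × Vd = 0.01680 × 8.86 = 0.1488 L/h
At steady state, infusion rate R₀ = Css × CL = 12.0 × 0.1488 = 1.786 mg/h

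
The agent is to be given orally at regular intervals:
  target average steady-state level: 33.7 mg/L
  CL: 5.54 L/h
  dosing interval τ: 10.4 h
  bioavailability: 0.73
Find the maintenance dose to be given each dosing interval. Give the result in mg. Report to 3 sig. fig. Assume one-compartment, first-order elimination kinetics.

2660 mg

At steady state, F × (Dose/τ) = Css × CL.
Dose = Css × CL × τ / F = 33.7 × 5.540 × 10.4 / 0.73 = 2660 mg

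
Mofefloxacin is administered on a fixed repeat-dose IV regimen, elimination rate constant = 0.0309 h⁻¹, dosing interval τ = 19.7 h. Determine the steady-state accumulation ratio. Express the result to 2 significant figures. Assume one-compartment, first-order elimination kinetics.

2.2

e^(−kτ) = e^(−0.03090 × 19.7) = 0.5440
Accumulation ratio R = 1 / (1 − e^(−kτ)) = 1 / (1 − 0.5440) = 2.193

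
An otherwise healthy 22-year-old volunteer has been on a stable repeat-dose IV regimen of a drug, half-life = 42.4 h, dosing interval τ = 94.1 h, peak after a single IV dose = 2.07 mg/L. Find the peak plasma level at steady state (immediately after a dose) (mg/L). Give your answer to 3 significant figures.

2.64 mg/L

k = ln2 / t½ = 0.693147 / 42.4 = 0.01635 h⁻¹
e^(−kτ) = e^(−0.01635 × 94.1) = 0.2147
Accumulation ratio R = 1 / (1 − e^(−kτ)) = 1 / (1 − 0.2147) = 1.273
Steady-state peak = C₀ × R = 2.07 × 1.273 = 2.635 mg/L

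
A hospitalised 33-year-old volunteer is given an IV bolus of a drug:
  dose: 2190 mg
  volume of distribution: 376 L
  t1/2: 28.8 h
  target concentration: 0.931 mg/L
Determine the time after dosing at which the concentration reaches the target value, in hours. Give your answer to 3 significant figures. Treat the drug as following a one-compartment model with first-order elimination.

C₀ = Dose / Vd = 2190 / 376 = 5.824 mg/L
k = ln2 / t½ = 0.693147 / 28.8 = 0.02407 h⁻¹
t = ln(C₀ / C) / k = ln(5.824 / 0.931) / 0.02407
  = ln(6.256) / 0.02407 = 1.834 / 0.02407 = 76.19 h

76.2 h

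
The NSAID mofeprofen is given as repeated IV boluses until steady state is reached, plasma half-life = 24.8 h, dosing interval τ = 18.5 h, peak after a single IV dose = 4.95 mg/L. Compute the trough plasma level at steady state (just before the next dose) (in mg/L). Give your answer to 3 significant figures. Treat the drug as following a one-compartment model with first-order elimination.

k = ln2 / t½ = 0.693147 / 24.8 = 0.02795 h⁻¹
e^(−kτ) = e^(−0.02795 × 18.5) = 0.5963
Accumulation ratio R = 1 / (1 − e^(−kτ)) = 1 / (1 − 0.5963) = 2.477
Steady-state trough = C₀ × R × e^(−kτ) = 4.95 × 2.477 × 0.5963 = 7.311 mg/L

7.31 mg/L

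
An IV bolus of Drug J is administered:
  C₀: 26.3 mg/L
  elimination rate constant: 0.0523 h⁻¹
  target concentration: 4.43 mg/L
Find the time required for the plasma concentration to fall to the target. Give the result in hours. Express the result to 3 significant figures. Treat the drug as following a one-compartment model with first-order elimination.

34.1 h

t = ln(C₀ / C) / k = ln(26.30 / 4.43) / 0.05230
  = ln(5.937) / 0.05230 = 1.781 / 0.05230 = 34.05 h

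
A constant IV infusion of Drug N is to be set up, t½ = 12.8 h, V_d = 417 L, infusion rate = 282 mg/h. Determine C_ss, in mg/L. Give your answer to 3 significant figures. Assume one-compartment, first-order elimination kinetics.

12.5 mg/L

k = ln2 / t½ = 0.693147 / 12.8 = 0.05415 h⁻¹
CL = k × Vd = 0.05415 × 417 = 22.58 L/h
At steady state Css = R₀ / CL = 282 / 22.58 = 12.49 mg/L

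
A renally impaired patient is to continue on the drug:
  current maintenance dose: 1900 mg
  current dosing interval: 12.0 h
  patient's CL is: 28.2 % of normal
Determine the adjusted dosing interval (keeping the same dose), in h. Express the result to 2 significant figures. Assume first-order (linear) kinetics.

To keep the same average steady-state level, dosing rate must scale with clearance.
CL ratio = 28.2 / 100 = 0.2820
New interval (same dose) = 12.0 / 0.2820 = 42.55 h

43 h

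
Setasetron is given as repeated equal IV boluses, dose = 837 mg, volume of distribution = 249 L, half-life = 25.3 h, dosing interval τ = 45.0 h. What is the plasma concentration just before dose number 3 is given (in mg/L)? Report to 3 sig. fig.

1.27 mg/L

C₀ per dose = Dose / Vd = 837 / 249 = 3.361 mg/L
k = ln2 / t½ = 0.693147 / 25.3 = 0.02740 h⁻¹
Fraction remaining after one interval: r = e^(−kτ) = e^(−0.02740 × 45.0) = 0.2914
Before dose 3, 2 doses have been given (aged 1τ, 2τ).
C_trough = C₀ × (r + r²) = 3.361 × (0.2914 + 0.08491) = 1.265 mg/L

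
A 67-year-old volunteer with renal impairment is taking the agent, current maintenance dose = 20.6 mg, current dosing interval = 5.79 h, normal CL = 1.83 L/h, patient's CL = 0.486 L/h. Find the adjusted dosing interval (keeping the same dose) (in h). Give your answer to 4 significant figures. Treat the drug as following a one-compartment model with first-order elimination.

21.80 h

To keep the same average steady-state level, dosing rate must scale with clearance.
CL ratio = 0.486 / 1.83 = 0.2656
New interval (same dose) = 5.79 / 0.2656 = 21.80 h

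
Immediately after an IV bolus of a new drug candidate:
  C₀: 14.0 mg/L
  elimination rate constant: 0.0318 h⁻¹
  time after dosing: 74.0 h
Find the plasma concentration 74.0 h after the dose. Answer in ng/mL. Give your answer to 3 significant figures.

1330 ng/mL

C = C₀ · e^(−k·t) = 14.00 × e^(−0.03180 × 74.0)
  = 14.00 × 0.09506 = 1.331 mg/L
Convert: 1.331 mg/L × 1000 = 1331 ng/mL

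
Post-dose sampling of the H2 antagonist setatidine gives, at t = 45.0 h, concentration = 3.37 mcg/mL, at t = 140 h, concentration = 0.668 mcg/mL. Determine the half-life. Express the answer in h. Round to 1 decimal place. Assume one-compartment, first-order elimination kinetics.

40.7 h

k = ln(C₁/C₂) / (t₂ − t₁) = ln(3.37/0.668) / (140 − 45.0)
  = 1.618 / 95.00 = 0.01703 h⁻¹
t½ = ln2 / k = 0.693147 / 0.01703 = 40.70 h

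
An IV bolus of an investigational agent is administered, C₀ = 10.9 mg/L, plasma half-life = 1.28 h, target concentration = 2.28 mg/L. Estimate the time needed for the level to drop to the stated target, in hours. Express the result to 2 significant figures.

k = ln2 / t½ = 0.693147 / 1.28 = 0.5415 h⁻¹
t = ln(C₀ / C) / k = ln(10.90 / 2.28) / 0.5415
  = ln(4.781) / 0.5415 = 1.565 / 0.5415 = 2.890 h

2.9 h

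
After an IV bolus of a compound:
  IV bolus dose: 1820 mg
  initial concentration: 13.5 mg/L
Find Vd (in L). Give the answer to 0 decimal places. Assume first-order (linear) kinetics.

Vd = Dose / C₀ = 1820 / 13.5 = 134.8 L

135 L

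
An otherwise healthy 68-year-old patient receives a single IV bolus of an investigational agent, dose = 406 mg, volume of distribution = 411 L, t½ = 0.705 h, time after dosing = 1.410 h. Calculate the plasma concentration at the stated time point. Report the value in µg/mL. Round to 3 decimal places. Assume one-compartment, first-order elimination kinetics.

C₀ = Dose / Vd = 406.0 / 411 = 0.9878 mg/L
k = ln2 / t½ = 0.693147 / 0.705 = 0.9832 h⁻¹
t / t½ = 1.410 / 0.705 = 2 half-lives
C = C₀ × (1/2)^2 = 0.9878 × 0.2500 = 0.2470 mg/L
(0.2470 mg/L = 0.2470 µg/mL)

0.247 µg/mL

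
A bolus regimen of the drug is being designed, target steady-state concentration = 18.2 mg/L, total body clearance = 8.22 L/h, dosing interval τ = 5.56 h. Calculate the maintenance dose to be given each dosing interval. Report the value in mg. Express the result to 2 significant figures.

830 mg

At steady state, Dose/τ = Css × CL.
Dose = Css × CL × τ = 18.2 × 8.220 × 5.56 = 831.8 mg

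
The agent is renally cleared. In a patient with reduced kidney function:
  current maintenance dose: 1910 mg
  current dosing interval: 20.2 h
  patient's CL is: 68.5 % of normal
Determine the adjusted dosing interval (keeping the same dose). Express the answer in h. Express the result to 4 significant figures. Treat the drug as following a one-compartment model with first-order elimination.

29.49 h

To keep the same average steady-state level, dosing rate must scale with clearance.
CL ratio = 68.5 / 100 = 0.6850
New interval (same dose) = 20.2 / 0.6850 = 29.49 h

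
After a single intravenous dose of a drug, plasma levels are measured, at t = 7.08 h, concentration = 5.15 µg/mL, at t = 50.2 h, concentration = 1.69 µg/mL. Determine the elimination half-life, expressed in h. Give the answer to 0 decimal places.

k = ln(C₁/C₂) / (t₂ − t₁) = ln(5.15/1.69) / (50.2 − 7.08)
  = 1.114 / 43.12 = 0.02583 h⁻¹
t½ = ln2 / k = 0.693147 / 0.02583 = 26.83 h

27 h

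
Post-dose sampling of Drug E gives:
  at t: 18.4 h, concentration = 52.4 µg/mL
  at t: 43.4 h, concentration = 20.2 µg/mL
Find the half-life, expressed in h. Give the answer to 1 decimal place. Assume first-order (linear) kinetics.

k = ln(C₁/C₂) / (t₂ − t₁) = ln(52.4/20.2) / (43.4 − 18.4)
  = 0.9532 / 25.00 = 0.03813 h⁻¹
t½ = ln2 / k = 0.693147 / 0.03813 = 18.18 h

18.2 h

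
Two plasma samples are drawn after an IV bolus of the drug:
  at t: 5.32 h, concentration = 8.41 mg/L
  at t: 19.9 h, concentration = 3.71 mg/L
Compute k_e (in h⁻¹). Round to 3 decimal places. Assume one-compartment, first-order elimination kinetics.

0.056 h⁻¹

k = ln(C₁/C₂) / (t₂ − t₁) = ln(8.41/3.71) / (19.9 − 5.32)
  = 0.8184 / 14.58 = 0.05613 h⁻¹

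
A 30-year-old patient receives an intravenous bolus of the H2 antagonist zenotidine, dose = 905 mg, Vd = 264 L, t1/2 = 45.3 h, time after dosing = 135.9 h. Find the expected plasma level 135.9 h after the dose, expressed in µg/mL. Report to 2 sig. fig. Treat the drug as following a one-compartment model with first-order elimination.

0.43 µg/mL

C₀ = Dose / Vd = 905.0 / 264 = 3.428 mg/L
k = ln2 / t½ = 0.693147 / 45.3 = 0.01530 h⁻¹
t / t½ = 135.9 / 45.3 = 3 half-lives
C = C₀ × (1/2)^3 = 3.428 × 0.1250 = 0.4285 mg/L
(0.4285 mg/L = 0.4285 µg/mL)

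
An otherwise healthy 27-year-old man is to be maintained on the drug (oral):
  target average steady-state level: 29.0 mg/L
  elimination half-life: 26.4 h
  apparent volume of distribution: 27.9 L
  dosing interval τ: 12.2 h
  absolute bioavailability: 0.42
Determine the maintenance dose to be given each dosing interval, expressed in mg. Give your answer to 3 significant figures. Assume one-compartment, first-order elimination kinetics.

617 mg

k = ln2 / t½ = 0.693147 / 26.4 = 0.02626 h⁻¹
CL = k × Vd = 0.02626 × 27.9 = 0.7327 L/h
At steady state, F × (Dose/τ) = Css × CL.
Dose = Css × CL × τ / F = 29.0 × 0.7327 × 12.2 / 0.42 = 617.2 mg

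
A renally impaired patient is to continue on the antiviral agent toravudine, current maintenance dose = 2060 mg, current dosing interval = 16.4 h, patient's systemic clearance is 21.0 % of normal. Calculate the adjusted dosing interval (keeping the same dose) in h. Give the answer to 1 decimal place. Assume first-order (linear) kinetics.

78.1 h

To keep the same average steady-state level, dosing rate must scale with clearance.
CL ratio = 21.0 / 100 = 0.2100
New interval (same dose) = 16.4 / 0.2100 = 78.10 h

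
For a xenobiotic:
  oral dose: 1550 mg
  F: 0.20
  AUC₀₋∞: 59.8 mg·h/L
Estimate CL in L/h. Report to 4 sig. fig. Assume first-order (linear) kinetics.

CL = F·Dose / AUC = 0.20 × 1550 / 59.8 = 5.184 L/h

5.184 L/h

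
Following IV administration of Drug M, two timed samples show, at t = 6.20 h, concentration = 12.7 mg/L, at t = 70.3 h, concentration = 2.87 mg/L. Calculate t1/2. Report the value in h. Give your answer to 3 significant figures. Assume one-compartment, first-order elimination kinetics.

k = ln(C₁/C₂) / (t₂ − t₁) = ln(12.7/2.87) / (70.3 − 6.20)
  = 1.487 / 64.10 = 0.02320 h⁻¹
t½ = ln2 / k = 0.693147 / 0.02320 = 29.88 h

29.9 h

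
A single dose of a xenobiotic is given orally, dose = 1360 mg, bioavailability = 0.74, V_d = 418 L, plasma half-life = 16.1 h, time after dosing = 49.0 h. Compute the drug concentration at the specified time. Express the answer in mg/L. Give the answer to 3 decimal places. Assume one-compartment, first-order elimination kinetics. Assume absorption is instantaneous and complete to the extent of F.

0.292 mg/L

Amount reaching circulation = F × Dose = 0.74 × 1360 = 1006 mg
C₀ = F·Dose / Vd = 1006 / 418 = 2.407 mg/L
k = ln2 / t½ = 0.693147 / 16.1 = 0.04305 h⁻¹
C = C₀ · e^(−k·t) = 2.407 × e^(−0.04305 × 49.0)
  = 2.407 × 0.1213 = 0.2920 mg/L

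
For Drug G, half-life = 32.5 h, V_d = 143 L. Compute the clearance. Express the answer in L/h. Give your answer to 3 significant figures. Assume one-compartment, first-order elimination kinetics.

3.05 L/h

k = ln2 / t½ = 0.693147 / 32.5 = 0.02133 h⁻¹
CL = k × Vd = 0.02133 × 143 = 3.050 L/h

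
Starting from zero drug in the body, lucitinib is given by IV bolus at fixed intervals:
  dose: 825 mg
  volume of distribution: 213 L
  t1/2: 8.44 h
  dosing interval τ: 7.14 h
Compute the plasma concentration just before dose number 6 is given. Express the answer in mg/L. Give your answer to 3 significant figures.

C₀ per dose = Dose / Vd = 825 / 213 = 3.873 mg/L
k = ln2 / t½ = 0.693147 / 8.44 = 0.08213 h⁻¹
Fraction remaining after one interval: r = e^(−kτ) = e^(−0.08213 × 7.14) = 0.5563
Before dose 6, 5 doses have been given (aged 1τ, 2τ, 3τ, 4τ, 5τ).
C_trough = C₀ × (r + r² + … + r^5) = C₀ × r(1−r^5)/(1−r)
        = 3.873 × 0.5563 × (1 − 0.05328) / (1 − 0.5563) = 4.597 mg/L

4.60 mg/L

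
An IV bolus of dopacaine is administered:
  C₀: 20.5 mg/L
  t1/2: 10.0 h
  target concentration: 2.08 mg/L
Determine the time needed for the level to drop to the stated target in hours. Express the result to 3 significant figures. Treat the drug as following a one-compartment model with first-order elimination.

33.0 h

k = ln2 / t½ = 0.693147 / 10.0 = 0.06931 h⁻¹
t = ln(C₀ / C) / k = ln(20.50 / 2.08) / 0.06931
  = ln(9.856) / 0.06931 = 2.288 / 0.06931 = 33.01 h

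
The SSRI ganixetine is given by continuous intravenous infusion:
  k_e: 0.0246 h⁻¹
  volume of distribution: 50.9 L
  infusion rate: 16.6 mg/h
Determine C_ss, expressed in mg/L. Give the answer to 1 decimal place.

13.3 mg/L

CL = k × Vd = 0.02460 × 50.9 = 1.252 L/h
At steady state Css = R₀ / CL = 16.6 / 1.252 = 13.26 mg/L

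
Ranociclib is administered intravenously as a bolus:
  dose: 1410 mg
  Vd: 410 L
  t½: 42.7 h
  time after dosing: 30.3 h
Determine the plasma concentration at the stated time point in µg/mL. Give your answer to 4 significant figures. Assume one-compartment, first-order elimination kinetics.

2.103 µg/mL

C₀ = Dose / Vd = 1410 / 410 = 3.439 mg/L
k = ln2 / t½ = 0.693147 / 42.7 = 0.01623 h⁻¹
C = C₀ · e^(−k·t) = 3.439 × e^(−0.01623 × 30.3)
  = 3.439 × 0.6115 = 2.103 mg/L
(2.103 mg/L = 2.103 µg/mL)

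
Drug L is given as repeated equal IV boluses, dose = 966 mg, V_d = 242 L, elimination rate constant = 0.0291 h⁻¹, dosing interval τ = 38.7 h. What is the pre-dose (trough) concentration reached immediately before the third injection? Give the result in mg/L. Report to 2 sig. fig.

C₀ per dose = Dose / Vd = 966 / 242 = 3.992 mg/L
Fraction remaining after one interval: r = e^(−kτ) = e^(−0.02910 × 38.7) = 0.3243
Before dose 3, 2 doses have been given (aged 1τ, 2τ).
C_trough = C₀ × (r + r²) = 3.992 × (0.3243 + 0.1052) = 1.715 mg/L

1.7 mg/L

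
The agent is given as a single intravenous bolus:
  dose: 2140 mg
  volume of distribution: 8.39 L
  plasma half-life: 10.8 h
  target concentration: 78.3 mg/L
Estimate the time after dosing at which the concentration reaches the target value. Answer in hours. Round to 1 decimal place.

18.4 h

C₀ = Dose / Vd = 2140 / 8.39 = 255.1 mg/L
k = ln2 / t½ = 0.693147 / 10.8 = 0.06418 h⁻¹
t = ln(C₀ / C) / k = ln(255.1 / 78.3) / 0.06418
  = ln(3.258) / 0.06418 = 1.181 / 0.06418 = 18.40 h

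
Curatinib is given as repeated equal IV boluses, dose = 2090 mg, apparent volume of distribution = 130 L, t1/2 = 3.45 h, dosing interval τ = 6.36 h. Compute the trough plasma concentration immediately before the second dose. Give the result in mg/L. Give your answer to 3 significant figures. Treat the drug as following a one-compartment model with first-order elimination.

C₀ per dose = Dose / Vd = 2090 / 130 = 16.08 mg/L
k = ln2 / t½ = 0.693147 / 3.45 = 0.2009 h⁻¹
Fraction remaining after one interval: r = e^(−kτ) = e^(−0.2009 × 6.36) = 0.2787
Before dose 2, 1 dose has been given (aged 1τ).
C_trough = C₀ × r = 16.08 × 0.2787 = 4.481 mg/L

4.48 mg/L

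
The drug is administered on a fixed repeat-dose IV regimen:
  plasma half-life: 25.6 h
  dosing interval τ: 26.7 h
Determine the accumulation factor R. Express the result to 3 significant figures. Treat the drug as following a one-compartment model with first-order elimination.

k = ln2 / t½ = 0.693147 / 25.6 = 0.02708 h⁻¹
e^(−kτ) = e^(−0.02708 × 26.7) = 0.4853
Accumulation ratio R = 1 / (1 − e^(−kτ)) = 1 / (1 − 0.4853) = 1.943

1.94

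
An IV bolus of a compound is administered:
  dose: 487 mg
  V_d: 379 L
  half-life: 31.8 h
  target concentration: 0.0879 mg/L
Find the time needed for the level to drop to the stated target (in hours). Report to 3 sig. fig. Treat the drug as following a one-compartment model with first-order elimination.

C₀ = Dose / Vd = 487.0 / 379 = 1.285 mg/L
k = ln2 / t½ = 0.693147 / 31.8 = 0.02180 h⁻¹
t = ln(C₀ / C) / k = ln(1.285 / 0.0879) / 0.02180
  = ln(14.62) / 0.02180 = 2.682 / 0.02180 = 123.0 h

123 h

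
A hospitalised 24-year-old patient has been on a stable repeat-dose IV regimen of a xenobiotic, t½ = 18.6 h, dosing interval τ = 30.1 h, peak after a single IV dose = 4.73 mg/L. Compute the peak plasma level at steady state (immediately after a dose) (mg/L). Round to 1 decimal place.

7.0 mg/L

k = ln2 / t½ = 0.693147 / 18.6 = 0.03727 h⁻¹
e^(−kτ) = e^(−0.03727 × 30.1) = 0.3257
Accumulation ratio R = 1 / (1 − e^(−kτ)) = 1 / (1 − 0.3257) = 1.483
Steady-state peak = C₀ × R = 4.73 × 1.483 = 7.015 mg/L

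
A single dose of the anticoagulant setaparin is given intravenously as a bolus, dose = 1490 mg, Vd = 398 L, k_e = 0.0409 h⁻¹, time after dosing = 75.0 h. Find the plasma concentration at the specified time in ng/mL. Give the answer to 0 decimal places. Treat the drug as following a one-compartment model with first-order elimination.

C₀ = Dose / Vd = 1490 / 398 = 3.744 mg/L
C = C₀ · e^(−k·t) = 3.744 × e^(−0.04090 × 75.0)
  = 3.744 × 0.04654 = 0.1742 mg/L
Convert: 0.1742 mg/L × 1000 = 174.2 ng/mL

174 ng/mL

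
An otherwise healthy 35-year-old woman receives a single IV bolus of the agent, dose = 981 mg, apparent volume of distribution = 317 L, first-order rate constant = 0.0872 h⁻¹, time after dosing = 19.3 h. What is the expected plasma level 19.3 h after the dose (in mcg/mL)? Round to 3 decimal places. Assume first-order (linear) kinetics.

C₀ = Dose / Vd = 981.0 / 317 = 3.095 mg/L
C = C₀ · e^(−k·t) = 3.095 × e^(−0.08720 × 19.3)
  = 3.095 × 0.1858 = 0.5751 mg/L
(0.5751 mg/L = 0.5751 mcg/mL)

0.575 mcg/mL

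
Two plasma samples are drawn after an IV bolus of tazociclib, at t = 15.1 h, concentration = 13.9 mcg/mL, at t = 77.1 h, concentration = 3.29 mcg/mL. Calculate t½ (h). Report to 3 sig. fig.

k = ln(C₁/C₂) / (t₂ − t₁) = ln(13.9/3.29) / (77.1 − 15.1)
  = 1.441 / 62.00 = 0.02324 h⁻¹
t½ = ln2 / k = 0.693147 / 0.02324 = 29.83 h

29.8 h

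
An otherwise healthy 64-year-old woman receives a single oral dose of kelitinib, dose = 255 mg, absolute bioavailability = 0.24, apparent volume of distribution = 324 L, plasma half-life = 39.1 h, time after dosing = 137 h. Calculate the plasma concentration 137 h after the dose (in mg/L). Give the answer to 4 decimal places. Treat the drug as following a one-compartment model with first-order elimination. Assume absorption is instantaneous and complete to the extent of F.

Amount reaching circulation = F × Dose = 0.24 × 255.0 = 61.20 mg
C₀ = F·Dose / Vd = 61.20 / 324 = 0.1889 mg/L
k = ln2 / t½ = 0.693147 / 39.1 = 0.01773 h⁻¹
C = C₀ · e^(−k·t) = 0.1889 × e^(−0.01773 × 137)
  = 0.1889 × 0.08812 = 0.01665 mg/L

0.0167 mg/L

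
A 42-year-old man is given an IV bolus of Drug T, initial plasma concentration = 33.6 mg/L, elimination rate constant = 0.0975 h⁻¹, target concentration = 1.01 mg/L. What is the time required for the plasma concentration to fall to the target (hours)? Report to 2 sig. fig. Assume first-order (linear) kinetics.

t = ln(C₀ / C) / k = ln(33.60 / 1.01) / 0.09750
  = ln(33.27) / 0.09750 = 3.505 / 0.09750 = 35.95 h

36 h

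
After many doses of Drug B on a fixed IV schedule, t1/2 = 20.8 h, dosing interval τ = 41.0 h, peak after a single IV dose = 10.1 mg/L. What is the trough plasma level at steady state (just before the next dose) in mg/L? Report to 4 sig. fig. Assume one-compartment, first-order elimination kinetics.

3.458 mg/L

k = ln2 / t½ = 0.693147 / 20.8 = 0.03332 h⁻¹
e^(−kτ) = e^(−0.03332 × 41.0) = 0.2551
Accumulation ratio R = 1 / (1 − e^(−kτ)) = 1 / (1 − 0.2551) = 1.342
Steady-state trough = C₀ × R × e^(−kτ) = 10.1 × 1.342 × 0.2551 = 3.458 mg/L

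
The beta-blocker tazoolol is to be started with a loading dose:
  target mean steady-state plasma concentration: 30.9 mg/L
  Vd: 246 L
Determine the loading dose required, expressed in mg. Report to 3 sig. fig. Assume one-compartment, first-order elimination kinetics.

LD = Css × Vd = 30.9 × 246 = 7601 mg

7600 mg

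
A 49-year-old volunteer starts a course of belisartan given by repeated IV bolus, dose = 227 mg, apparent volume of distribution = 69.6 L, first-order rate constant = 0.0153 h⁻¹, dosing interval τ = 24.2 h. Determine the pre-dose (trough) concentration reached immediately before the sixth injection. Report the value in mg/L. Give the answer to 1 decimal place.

6.1 mg/L

C₀ per dose = Dose / Vd = 227 / 69.6 = 3.261 mg/L
Fraction remaining after one interval: r = e^(−kτ) = e^(−0.01530 × 24.2) = 0.6906
Before dose 6, 5 doses have been given (aged 1τ, 2τ, 3τ, 4τ, 5τ).
C_trough = C₀ × (r + r² + … + r^5) = C₀ × r(1−r^5)/(1−r)
        = 3.261 × 0.6906 × (1 − 0.1571) / (1 − 0.6906) = 6.135 mg/L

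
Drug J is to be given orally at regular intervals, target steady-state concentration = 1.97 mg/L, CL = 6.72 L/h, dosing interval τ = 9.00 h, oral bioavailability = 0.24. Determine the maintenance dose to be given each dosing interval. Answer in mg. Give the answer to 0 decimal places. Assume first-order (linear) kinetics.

At steady state, F × (Dose/τ) = Css × CL.
Dose = Css × CL × τ / F = 1.97 × 6.720 × 9.00 / 0.24 = 496.4 mg

496 mg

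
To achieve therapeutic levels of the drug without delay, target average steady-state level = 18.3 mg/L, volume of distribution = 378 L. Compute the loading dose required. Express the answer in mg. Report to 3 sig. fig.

6920 mg

LD = Css × Vd = 18.3 × 378 = 6917 mg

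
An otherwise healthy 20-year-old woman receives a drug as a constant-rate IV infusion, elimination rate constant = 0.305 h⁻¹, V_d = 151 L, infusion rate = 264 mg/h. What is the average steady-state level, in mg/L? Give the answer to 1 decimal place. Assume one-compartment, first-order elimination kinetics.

5.7 mg/L

CL = k × Vd = 0.3050 × 151 = 46.06 L/h
At steady state Css = R₀ / CL = 264 / 46.06 = 5.732 mg/L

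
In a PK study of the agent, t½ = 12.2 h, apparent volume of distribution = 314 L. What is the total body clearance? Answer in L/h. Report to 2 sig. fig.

18 L/h

k = ln2 / t½ = 0.693147 / 12.2 = 0.05682 h⁻¹
CL = k × Vd = 0.05682 × 314 = 17.84 L/h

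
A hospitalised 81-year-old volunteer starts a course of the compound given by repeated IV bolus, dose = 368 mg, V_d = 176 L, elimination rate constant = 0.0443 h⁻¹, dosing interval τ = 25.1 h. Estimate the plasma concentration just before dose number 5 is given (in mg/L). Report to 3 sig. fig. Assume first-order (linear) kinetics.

C₀ per dose = Dose / Vd = 368 / 176 = 2.091 mg/L
Fraction remaining after one interval: r = e^(−kτ) = e^(−0.04430 × 25.1) = 0.3289
Before dose 5, 4 doses have been given (aged 1τ, 2τ, 3τ, 4τ).
C_trough = C₀ × (r + r² + … + r^4) = C₀ × r(1−r^4)/(1−r)
        = 2.091 × 0.3289 × (1 − 0.01170) / (1 − 0.3289) = 1.013 mg/L

1.01 mg/L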